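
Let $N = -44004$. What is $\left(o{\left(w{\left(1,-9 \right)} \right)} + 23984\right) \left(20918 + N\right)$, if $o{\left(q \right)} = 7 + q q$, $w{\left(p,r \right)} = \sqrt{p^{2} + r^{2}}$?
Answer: $-555749278$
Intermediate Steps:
$o{\left(q \right)} = 7 + q^{2}$
$\left(o{\left(w{\left(1,-9 \right)} \right)} + 23984\right) \left(20918 + N\right) = \left(\left(7 + \left(\sqrt{1^{2} + \left(-9\right)^{2}}\right)^{2}\right) + 23984\right) \left(20918 - 44004\right) = \left(\left(7 + \left(\sqrt{1 + 81}\right)^{2}\right) + 23984\right) \left(-23086\right) = \left(\left(7 + \left(\sqrt{82}\right)^{2}\right) + 23984\right) \left(-23086\right) = \left(\left(7 + 82\right) + 23984\right) \left(-23086\right) = \left(89 + 23984\right) \left(-23086\right) = 24073 \left(-23086\right) = -555749278$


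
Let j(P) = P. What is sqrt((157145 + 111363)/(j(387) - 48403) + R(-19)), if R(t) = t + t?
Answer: I*sqrt(1570360279)/6002 ≈ 6.6024*I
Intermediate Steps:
R(t) = 2*t
sqrt((157145 + 111363)/(j(387) - 48403) + R(-19)) = sqrt((157145 + 111363)/(387 - 48403) + 2*(-19)) = sqrt(268508/(-48016) - 38) = sqrt(268508*(-1/48016) - 38) = sqrt(-67127/12004 - 38) = sqrt(-523279/12004) = I*sqrt(1570360279)/6002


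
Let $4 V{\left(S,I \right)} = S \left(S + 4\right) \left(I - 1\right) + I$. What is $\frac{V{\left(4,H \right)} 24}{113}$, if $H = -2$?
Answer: $- \frac{588}{113} \approx -5.2035$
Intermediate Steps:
$V{\left(S,I \right)} = \frac{I}{4} + \frac{S \left(-1 + I\right) \left(4 + S\right)}{4}$ ($V{\left(S,I \right)} = \frac{S \left(S + 4\right) \left(I - 1\right) + I}{4} = \frac{S \left(4 + S\right) \left(-1 + I\right) + I}{4} = \frac{S \left(-1 + I\right) \left(4 + S\right) + I}{4} = \frac{I + S \left(-1 + I\right) \left(4 + S\right)}{4} = \frac{I}{4} + \frac{S \left(-1 + I\right) \left(4 + S\right)}{4}$)
$\frac{V{\left(4,H \right)} 24}{113} = \frac{\left(\left(-1\right) 4 - \frac{4^{2}}{4} + \frac{1}{4} \left(-2\right) - 8 + \frac{1}{4} \left(-2\right) 4^{2}\right) 24}{113} = \left(-4 - 4 - \frac{1}{2} - 8 + \frac{1}{4} \left(-2\right) 16\right) 24 \cdot \frac{1}{113} = \left(-4 - 4 - \frac{1}{2} - 8 - 8\right) 24 \cdot \frac{1}{113} = \left(- \frac{49}{2}\right) 24 \cdot \frac{1}{113} = \left(-588\right) \frac{1}{113} = - \frac{588}{113}$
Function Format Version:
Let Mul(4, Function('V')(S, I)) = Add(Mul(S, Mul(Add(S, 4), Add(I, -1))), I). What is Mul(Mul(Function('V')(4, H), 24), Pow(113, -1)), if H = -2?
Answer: Rational(-588, 113) ≈ -5.2035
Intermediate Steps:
Function('V')(S, I) = Add(Mul(Rational(1, 4), I), Mul(Rational(1, 4), S, Add(-1, I), Add(4, S))) (Function('V')(S, I) = Mul(Rational(1, 4), Add(Mul(S, Mul(Add(S, 4), Add(I, -1))), I)) = Mul(Rational(1, 4), Add(Mul(S, Mul(Add(4, S), Add(-1, I))), I)) = Mul(Rational(1, 4), Add(Mul(S, Mul(Add(-1, I), Add(4, S))), I)) = Mul(Rational(1, 4), Add(Mul(S, Add(-1, I), Add(4, S)), I)) = Mul(Rational(1, 4), Add(I, Mul(S, Add(-1, I), Add(4, S)))) = Add(Mul(Rational(1, 4), I), Mul(Rational(1, 4), S, Add(-1, I), Add(4, S))))
Mul(Mul(Function('V')(4, H), 24), Pow(113, -1)) = Mul(Mul(Add(Mul(-1, 4), Mul(Rational(-1, 4), Pow(4, 2)), Mul(Rational(1, 4), -2), Mul(-2, 4), Mul(Rational(1, 4), -2, Pow(4, 2))), 24), Pow(113, -1)) = Mul(Mul(Add(-4, Mul(Rational(-1, 4), 16), Rational(-1, 2), -8, Mul(Rational(1, 4), -2, 16)), 24), Rational(1, 113)) = Mul(Mul(Add(-4, -4, Rational(-1, 2), -8, -8), 24), Rational(1, 113)) = Mul(Mul(Rational(-49, 2), 24), Rational(1, 113)) = Mul(-588, Rational(1, 113)) = Rational(-588, 113)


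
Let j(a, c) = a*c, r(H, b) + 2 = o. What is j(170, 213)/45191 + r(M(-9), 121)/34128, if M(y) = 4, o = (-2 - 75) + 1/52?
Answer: 21358231441/26732826432 ≈ 0.79895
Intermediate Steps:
o = -4003/52 (o = -77 + 1/52 = -4003/52 ≈ -76.981)
r(H, b) = -4107/52 (r(H, b) = -2 - 4003/52 = -4107/52)
j(170, 213)/45191 + r(M(-9), 121)/34128 = (170*213)/45191 - 4107/52/34128 = 36210*(1/45191) - 4107/52*1/34128 = 36210/45191 - 1369/591552 = 21358231441/26732826432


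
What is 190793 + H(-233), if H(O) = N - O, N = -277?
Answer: 190749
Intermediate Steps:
H(O) = -277 - O
190793 + H(-233) = 190793 + (-277 - 1*(-233)) = 190793 + (-277 + 233) = 190793 - 44 = 190749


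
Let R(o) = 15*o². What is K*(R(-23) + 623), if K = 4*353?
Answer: 12083896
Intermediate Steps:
K = 1412
K*(R(-23) + 623) = 1412*(15*(-23)² + 623) = 1412*(15*529 + 623) = 1412*(7935 + 623) = 1412*8558 = 12083896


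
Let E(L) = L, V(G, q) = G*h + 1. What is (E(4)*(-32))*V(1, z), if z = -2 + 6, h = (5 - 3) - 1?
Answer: -256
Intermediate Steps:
h = 1 (h = 2 - 1 = 1)
z = 4
V(G, q) = 1 + G (V(G, q) = G*1 + 1 = G + 1 = 1 + G)
(E(4)*(-32))*V(1, z) = (4*(-32))*(1 + 1) = -128*2 = -256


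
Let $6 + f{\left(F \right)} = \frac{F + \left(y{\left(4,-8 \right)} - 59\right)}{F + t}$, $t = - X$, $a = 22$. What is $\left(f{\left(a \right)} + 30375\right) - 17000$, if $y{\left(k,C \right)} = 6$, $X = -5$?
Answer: $\frac{360932}{27} \approx 13368.0$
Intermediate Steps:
$t = 5$ ($t = \left(-1\right) \left(-5\right) = 5$)
$f{\left(F \right)} = -6 + \frac{-53 + F}{5 + F}$ ($f{\left(F \right)} = -6 + \frac{F + \left(6 - 59\right)}{F + 5} = -6 + \frac{F + \left(6 - 59\right)}{5 + F} = -6 + \frac{F - 53}{5 + F} = -6 + \frac{-53 + F}{5 + F}$)
$\left(f{\left(a \right)} + 30375\right) - 17000 = \left(\frac{-83 - 110}{5 + 22} + 30375\right) - 17000 = \left(\frac{-83 - 110}{27} + 30375\right) - 17000 = \left(\frac{1}{27} \left(-193\right) + 30375\right) - 17000 = \left(- \frac{193}{27} + 30375\right) - 17000 = \frac{819932}{27} - 17000 = \frac{360932}{27}$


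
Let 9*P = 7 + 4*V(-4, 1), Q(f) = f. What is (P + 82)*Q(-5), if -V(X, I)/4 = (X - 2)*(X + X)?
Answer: 115/9 ≈ 12.778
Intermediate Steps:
V(X, I) = -8*X*(-2 + X) (V(X, I) = -4*(X - 2)*(X + X) = -4*(-2 + X)*2*X = -8*X*(-2 + X))
P = -761/9 (P = (7 + 4*(8*(-4)*(2 - 1*(-4))))/9 = (7 + 4*(8*(-4)*(2 + 4)))/9 = (7 + 4*(8*(-4)*6))/9 = (7 + 4*(-192))/9 = (7 - 768)/9 = (⅑)*(-761) = -761/9 ≈ -84.556)
(P + 82)*Q(-5) = (-761/9 + 82)*(-5) = -23/9*(-5) = 115/9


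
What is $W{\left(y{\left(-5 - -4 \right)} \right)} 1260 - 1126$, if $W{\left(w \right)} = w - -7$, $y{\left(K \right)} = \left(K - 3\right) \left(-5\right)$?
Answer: $32894$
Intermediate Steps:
$y{\left(K \right)} = 15 - 5 K$ ($y{\left(K \right)} = \left(-3 + K\right) \left(-5\right) = 15 - 5 K$)
$W{\left(w \right)} = 7 + w$ ($W{\left(w \right)} = w + 7 = 7 + w$)
$W{\left(y{\left(-5 - -4 \right)} \right)} 1260 - 1126 = \left(7 + \left(15 - 5 \left(-5 - -4\right)\right)\right) 1260 - 1126 = \left(7 + \left(15 - 5 \left(-5 + 4\right)\right)\right) 1260 - 1126 = \left(7 + \left(15 - -5\right)\right) 1260 - 1126 = \left(7 + \left(15 + 5\right)\right) 1260 - 1126 = \left(7 + 20\right) 1260 - 1126 = 27 \cdot 1260 - 1126 = 34020 - 1126 = 32894$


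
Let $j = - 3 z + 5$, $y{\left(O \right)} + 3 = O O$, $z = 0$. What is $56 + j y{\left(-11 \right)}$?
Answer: $646$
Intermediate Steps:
$y{\left(O \right)} = -3 + O^{2}$ ($y{\left(O \right)} = -3 + O O = -3 + O^{2}$)
$j = 5$ ($j = \left(-3\right) 0 + 5 = 0 + 5 = 5$)
$56 + j y{\left(-11 \right)} = 56 + 5 \left(-3 + \left(-11\right)^{2}\right) = 56 + 5 \left(-3 + 121\right) = 56 + 5 \cdot 118 = 56 + 590 = 646$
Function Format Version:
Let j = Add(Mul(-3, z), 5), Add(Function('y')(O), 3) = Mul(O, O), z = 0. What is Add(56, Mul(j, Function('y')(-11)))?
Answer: 646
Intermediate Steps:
Function('y')(O) = Add(-3, Pow(O, 2)) (Function('y')(O) = Add(-3, Mul(O, O)) = Add(-3, Pow(O, 2)))
j = 5 (j = Add(Mul(-3, 0), 5) = Add(0, 5) = 5)
Add(56, Mul(j, Function('y')(-11))) = Add(56, Mul(5, Add(-3, Pow(-11, 2)))) = Add(56, Mul(5, Add(-3, 121))) = Add(56, Mul(5, 118)) = Add(56, 590) = 646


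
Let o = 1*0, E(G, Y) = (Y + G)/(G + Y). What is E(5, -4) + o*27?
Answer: 1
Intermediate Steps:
E(G, Y) = 1 (E(G, Y) = (G + Y)/(G + Y) = 1)
o = 0
E(5, -4) + o*27 = 1 + 0*27 = 1 + 0 = 1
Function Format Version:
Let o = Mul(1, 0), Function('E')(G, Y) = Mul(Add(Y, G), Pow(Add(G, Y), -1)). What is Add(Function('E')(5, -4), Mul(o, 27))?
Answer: 1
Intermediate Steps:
Function('E')(G, Y) = 1 (Function('E')(G, Y) = Mul(Add(G, Y), Pow(Add(G, Y), -1)) = 1)
o = 0
Add(Function('E')(5, -4), Mul(o, 27)) = Add(1, Mul(0, 27)) = Add(1, 0) = 1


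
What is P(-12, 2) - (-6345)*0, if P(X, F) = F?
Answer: 2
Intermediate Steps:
P(-12, 2) - (-6345)*0 = 2 - (-6345)*0 = 2 - 135*0 = 2 + 0 = 2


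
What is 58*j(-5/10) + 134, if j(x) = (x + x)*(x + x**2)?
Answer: 297/2 ≈ 148.50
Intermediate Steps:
j(x) = 2*x*(x + x**2) (j(x) = (2*x)*(x + x**2) = 2*x*(x + x**2))
58*j(-5/10) + 134 = 58*(2*(-5/10)**2*(1 - 5/10)) + 134 = 58*(2*(-5*1/10)**2*(1 - 5*1/10)) + 134 = 58*(2*(-1/2)**2*(1 - 1/2)) + 134 = 58*(2*(1/4)*(1/2)) + 134 = 58*(1/4) + 134 = 29/2 + 134 = 297/2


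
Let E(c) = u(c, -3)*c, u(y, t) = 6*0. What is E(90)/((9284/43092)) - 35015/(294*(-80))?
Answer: 7003/4704 ≈ 1.4887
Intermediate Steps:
u(y, t) = 0
E(c) = 0 (E(c) = 0*c = 0)
E(90)/((9284/43092)) - 35015/(294*(-80)) = 0/((9284/43092)) - 35015/(294*(-80)) = 0/((9284*(1/43092))) - 35015/(-23520) = 0/(2321/10773) - 35015*(-1/23520) = 0*(10773/2321) + 7003/4704 = 0 + 7003/4704 = 7003/4704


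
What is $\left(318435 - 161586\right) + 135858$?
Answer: $292707$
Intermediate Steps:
$\left(318435 - 161586\right) + 135858 = 156849 + 135858 = 292707$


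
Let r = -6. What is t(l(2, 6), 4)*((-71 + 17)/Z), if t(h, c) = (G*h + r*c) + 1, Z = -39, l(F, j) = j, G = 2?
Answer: -198/13 ≈ -15.231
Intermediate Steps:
t(h, c) = 1 - 6*c + 2*h (t(h, c) = (2*h - 6*c) + 1 = (-6*c + 2*h) + 1 = 1 - 6*c + 2*h)
t(l(2, 6), 4)*((-71 + 17)/Z) = (1 - 6*4 + 2*6)*((-71 + 17)/(-39)) = (1 - 24 + 12)*(-54*(-1/39)) = -11*18/13 = -198/13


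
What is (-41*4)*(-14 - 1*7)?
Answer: 3444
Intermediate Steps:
(-41*4)*(-14 - 1*7) = -164*(-14 - 7) = -164*(-21) = 3444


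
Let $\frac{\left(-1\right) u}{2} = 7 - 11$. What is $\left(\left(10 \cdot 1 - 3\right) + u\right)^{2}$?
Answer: $225$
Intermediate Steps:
$u = 8$ ($u = - 2 \left(7 - 11\right) = \left(-2\right) \left(-4\right) = 8$)
$\left(\left(10 \cdot 1 - 3\right) + u\right)^{2} = \left(\left(10 \cdot 1 - 3\right) + 8\right)^{2} = \left(\left(10 - 3\right) + 8\right)^{2} = \left(7 + 8\right)^{2} = 15^{2} = 225$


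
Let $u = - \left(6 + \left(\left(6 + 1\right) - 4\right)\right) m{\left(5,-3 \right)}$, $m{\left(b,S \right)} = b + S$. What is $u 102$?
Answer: $-1836$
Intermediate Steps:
$m{\left(b,S \right)} = S + b$
$u = -18$ ($u = - \left(6 + \left(\left(6 + 1\right) - 4\right)\right) \left(-3 + 5\right) = - \left(6 + \left(7 - 4\right)\right) 2 = - \left(6 + 3\right) 2 = - 9 \cdot 2 = \left(-1\right) 18 = -18$)
$u 102 = \left(-18\right) 102 = -1836$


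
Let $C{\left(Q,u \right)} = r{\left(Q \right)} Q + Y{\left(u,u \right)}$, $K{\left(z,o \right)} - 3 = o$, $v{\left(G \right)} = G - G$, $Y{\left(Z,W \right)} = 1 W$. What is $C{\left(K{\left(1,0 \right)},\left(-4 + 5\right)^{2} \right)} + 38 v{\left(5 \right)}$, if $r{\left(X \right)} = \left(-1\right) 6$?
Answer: $-17$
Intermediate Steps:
$Y{\left(Z,W \right)} = W$
$v{\left(G \right)} = 0$
$K{\left(z,o \right)} = 3 + o$
$r{\left(X \right)} = -6$
$C{\left(Q,u \right)} = u - 6 Q$ ($C{\left(Q,u \right)} = - 6 Q + u = u - 6 Q$)
$C{\left(K{\left(1,0 \right)},\left(-4 + 5\right)^{2} \right)} + 38 v{\left(5 \right)} = \left(\left(-4 + 5\right)^{2} - 6 \left(3 + 0\right)\right) + 38 \cdot 0 = \left(1^{2} - 18\right) + 0 = \left(1 - 18\right) + 0 = -17 + 0 = -17$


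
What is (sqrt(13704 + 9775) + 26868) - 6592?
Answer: 20276 + sqrt(23479) ≈ 20429.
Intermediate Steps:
(sqrt(13704 + 9775) + 26868) - 6592 = (sqrt(23479) + 26868) - 6592 = (26868 + sqrt(23479)) - 6592 = 20276 + sqrt(23479)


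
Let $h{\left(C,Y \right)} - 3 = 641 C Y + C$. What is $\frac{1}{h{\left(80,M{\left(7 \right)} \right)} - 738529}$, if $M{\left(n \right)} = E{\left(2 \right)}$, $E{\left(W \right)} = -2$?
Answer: $- \frac{1}{841006} \approx -1.1891 \cdot 10^{-6}$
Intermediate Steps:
$M{\left(n \right)} = -2$
$h{\left(C,Y \right)} = 3 + C + 641 C Y$ ($h{\left(C,Y \right)} = 3 + \left(641 C Y + C\right) = 3 + \left(C + 641 C Y\right) = 3 + C + 641 C Y$)
$\frac{1}{h{\left(80,M{\left(7 \right)} \right)} - 738529} = \frac{1}{\left(3 + 80 + 641 \cdot 80 \left(-2\right)\right) - 738529} = \frac{1}{\left(3 + 80 - 102560\right) - 738529} = \frac{1}{-102477 - 738529} = \frac{1}{-841006} = - \frac{1}{841006}$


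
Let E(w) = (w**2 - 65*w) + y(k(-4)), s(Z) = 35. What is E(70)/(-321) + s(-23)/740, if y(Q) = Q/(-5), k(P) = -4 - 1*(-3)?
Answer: -247913/237540 ≈ -1.0437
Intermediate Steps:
k(P) = -1 (k(P) = -4 + 3 = -1)
y(Q) = -Q/5 (y(Q) = Q*(-1/5) = -Q/5)
E(w) = 1/5 + w**2 - 65*w (E(w) = (w**2 - 65*w) - 1/5*(-1) = (w**2 - 65*w) + 1/5 = 1/5 + w**2 - 65*w)
E(70)/(-321) + s(-23)/740 = (1/5 + 70**2 - 65*70)/(-321) + 35/740 = (1/5 + 4900 - 4550)*(-1/321) + 35*(1/740) = (1751/5)*(-1/321) + 7/148 = -1751/1605 + 7/148 = -247913/237540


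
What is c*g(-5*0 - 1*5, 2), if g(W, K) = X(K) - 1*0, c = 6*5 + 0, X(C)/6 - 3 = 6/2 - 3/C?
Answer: 810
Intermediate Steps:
X(C) = 36 - 18/C (X(C) = 18 + 6*(6/2 - 3/C) = 18 + 6*(6*(½) - 3/C) = 18 + 6*(3 - 3/C) = 18 + (18 - 18/C) = 36 - 18/C)
c = 30 (c = 30 + 0 = 30)
g(W, K) = 36 - 18/K (g(W, K) = (36 - 18/K) - 1*0 = (36 - 18/K) + 0 = 36 - 18/K)
c*g(-5*0 - 1*5, 2) = 30*(36 - 18/2) = 30*(36 - 18*½) = 30*(36 - 9) = 30*27 = 810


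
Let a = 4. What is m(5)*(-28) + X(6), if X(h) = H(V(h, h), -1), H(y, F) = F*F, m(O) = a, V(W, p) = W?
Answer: -111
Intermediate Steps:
m(O) = 4
H(y, F) = F²
X(h) = 1 (X(h) = (-1)² = 1)
m(5)*(-28) + X(6) = 4*(-28) + 1 = -112 + 1 = -111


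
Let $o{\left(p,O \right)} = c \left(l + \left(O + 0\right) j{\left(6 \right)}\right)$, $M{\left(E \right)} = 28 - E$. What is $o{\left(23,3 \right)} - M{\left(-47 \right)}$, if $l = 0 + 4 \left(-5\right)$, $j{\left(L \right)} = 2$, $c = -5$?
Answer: $-5$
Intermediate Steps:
$l = -20$ ($l = 0 - 20 = -20$)
$o{\left(p,O \right)} = 100 - 10 O$ ($o{\left(p,O \right)} = - 5 \left(-20 + \left(O + 0\right) 2\right) = - 5 \left(-20 + O 2\right) = - 5 \left(-20 + 2 O\right) = 100 - 10 O$)
$o{\left(23,3 \right)} - M{\left(-47 \right)} = \left(100 - 30\right) - \left(28 - -47\right) = \left(100 - 30\right) - \left(28 + 47\right) = 70 - 75 = -5$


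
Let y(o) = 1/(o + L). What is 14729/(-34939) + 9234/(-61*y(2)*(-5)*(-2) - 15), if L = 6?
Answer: -1295882989/12752735 ≈ -101.62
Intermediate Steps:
y(o) = 1/(6 + o) (y(o) = 1/(o + 6) = 1/(6 + o))
14729/(-34939) + 9234/(-61*y(2)*(-5)*(-2) - 15) = 14729/(-34939) + 9234/(-61*-5/(6 + 2)*(-2) - 15) = 14729*(-1/34939) + 9234/(-61*-5/8*(-2) - 15) = -14729/34939 + 9234/(-61*(1/8)*(-5)*(-2) - 15) = -14729/34939 + 9234/(-(-305)*(-2)/8 - 15) = -14729/34939 + 9234/(-61*5/4 - 15) = -14729/34939 + 9234/(-305/4 - 15) = -14729/34939 + 9234/(-365/4) = -14729/34939 + 9234*(-4/365) = -14729/34939 - 36936/365 = -1295882989/12752735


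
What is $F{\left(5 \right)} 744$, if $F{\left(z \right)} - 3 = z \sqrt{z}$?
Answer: $2232 + 3720 \sqrt{5} \approx 10550.0$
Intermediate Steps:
$F{\left(z \right)} = 3 + z^{\frac{3}{2}}$ ($F{\left(z \right)} = 3 + z \sqrt{z} = 3 + z^{\frac{3}{2}}$)
$F{\left(5 \right)} 744 = \left(3 + 5^{\frac{3}{2}}\right) 744 = \left(3 + 5 \sqrt{5}\right) 744 = 2232 + 3720 \sqrt{5}$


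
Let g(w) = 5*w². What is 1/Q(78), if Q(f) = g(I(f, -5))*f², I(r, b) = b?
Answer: 1/760500 ≈ 1.3149e-6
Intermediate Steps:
Q(f) = 125*f² (Q(f) = (5*(-5)²)*f² = (5*25)*f² = 125*f²)
1/Q(78) = 1/(125*78²) = 1/(125*6084) = 1/760500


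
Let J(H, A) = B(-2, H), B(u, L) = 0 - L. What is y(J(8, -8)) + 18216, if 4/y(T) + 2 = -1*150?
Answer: 692207/38 ≈ 18216.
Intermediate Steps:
B(u, L) = -L
J(H, A) = -H
y(T) = -1/38 (y(T) = 4/(-2 - 1*150) = 4/(-2 - 150) = 4/(-152) = 4*(-1/152) = -1/38)
y(J(8, -8)) + 18216 = -1/38 + 18216 = 692207/38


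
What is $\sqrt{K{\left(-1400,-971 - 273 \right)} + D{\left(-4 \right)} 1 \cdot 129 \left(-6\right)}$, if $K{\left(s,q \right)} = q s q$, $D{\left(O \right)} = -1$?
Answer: $i \sqrt{2166549626} \approx 46546.0 i$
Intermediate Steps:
$K{\left(s,q \right)} = s q^{2}$
$\sqrt{K{\left(-1400,-971 - 273 \right)} + D{\left(-4 \right)} 1 \cdot 129 \left(-6\right)} = \sqrt{- 1400 \left(-971 - 273\right)^{2} + \left(-1\right) 1 \cdot 129 \left(-6\right)} = \sqrt{- 1400 \left(-971 - 273\right)^{2} + \left(-1\right) 129 \left(-6\right)} = \sqrt{- 1400 \left(-1244\right)^{2} - -774} = \sqrt{\left(-1400\right) 1547536 + 774} = \sqrt{-2166550400 + 774} = \sqrt{-2166549626} = i \sqrt{2166549626}$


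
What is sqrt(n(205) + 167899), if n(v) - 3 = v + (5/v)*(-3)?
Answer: 4*sqrt(17661734)/41 ≈ 410.01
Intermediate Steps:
n(v) = 3 + v - 15/v (n(v) = 3 + (v + (5/v)*(-3)) = 3 + (v - 15/v) = 3 + v - 15/v)
sqrt(n(205) + 167899) = sqrt((3 + 205 - 15/205) + 167899) = sqrt((3 + 205 - 15*1/205) + 167899) = sqrt((3 + 205 - 3/41) + 167899) = sqrt(8525/41 + 167899) = sqrt(6892384/41) = 4*sqrt(17661734)/41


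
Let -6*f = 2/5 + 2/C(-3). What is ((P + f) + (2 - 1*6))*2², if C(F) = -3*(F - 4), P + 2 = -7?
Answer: -16484/315 ≈ -52.330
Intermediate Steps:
P = -9 (P = -2 - 7 = -9)
C(F) = 12 - 3*F (C(F) = -3*(-4 + F) = 12 - 3*F)
f = -26/315 (f = -(2/5 + 2/(12 - 3*(-3)))/6 = -(2*(⅕) + 2/(12 + 9))/6 = -(⅖ + 2/21)/6 = -⅙*52/105 = -26/315 ≈ -0.082540)
((P + f) + (2 - 1*6))*2² = ((-9 - 26/315) + (2 - 1*6))*2² = (-2861/315 + (2 - 6))*4 = (-2861/315 - 4)*4 = -4121/315*4 = -16484/315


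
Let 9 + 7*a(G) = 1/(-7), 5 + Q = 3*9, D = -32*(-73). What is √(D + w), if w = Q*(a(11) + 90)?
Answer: 2*√52519/7 ≈ 65.477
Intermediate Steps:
D = 2336
Q = 22 (Q = -5 + 3*9 = -5 + 27 = 22)
a(G) = -64/49 (a(G) = -9/7 + (⅐)/(-7) = -9/7 + (⅐)*(-⅐) = -9/7 - 1/49 = -64/49)
w = 95612/49 (w = 22*(-64/49 + 90) = 22*(4346/49) = 95612/49 ≈ 1951.3)
√(D + w) = √(2336 + 95612/49) = √(210076/49) = 2*√52519/7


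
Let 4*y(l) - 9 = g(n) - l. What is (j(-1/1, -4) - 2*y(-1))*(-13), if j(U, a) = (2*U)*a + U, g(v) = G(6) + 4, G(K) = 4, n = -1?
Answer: 26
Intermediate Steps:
g(v) = 8 (g(v) = 4 + 4 = 8)
j(U, a) = U + 2*U*a (j(U, a) = 2*U*a + U = U + 2*U*a)
y(l) = 17/4 - l/4 (y(l) = 9/4 + (8 - l)/4 = 9/4 + (2 - l/4) = 17/4 - l/4)
(j(-1/1, -4) - 2*y(-1))*(-13) = ((-1/1)*(1 + 2*(-4)) - 2*(17/4 - ¼*(-1)))*(-13) = ((-1*1)*(1 - 8) - 2*(17/4 + ¼))*(-13) = (-1*(-7) - 2*9/2)*(-13) = (7 - 9)*(-13) = -2*(-13) = 26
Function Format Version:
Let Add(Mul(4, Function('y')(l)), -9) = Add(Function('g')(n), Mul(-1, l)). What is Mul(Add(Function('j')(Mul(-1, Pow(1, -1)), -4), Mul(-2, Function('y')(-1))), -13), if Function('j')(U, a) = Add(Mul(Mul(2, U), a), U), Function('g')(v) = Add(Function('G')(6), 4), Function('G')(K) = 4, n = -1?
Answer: 26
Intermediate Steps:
Function('g')(v) = 8 (Function('g')(v) = Add(4, 4) = 8)
Function('j')(U, a) = Add(U, Mul(2, U, a)) (Function('j')(U, a) = Add(Mul(2, U, a), U) = Add(U, Mul(2, U, a)))
Function('y')(l) = Add(Rational(17, 4), Mul(Rational(-1, 4), l)) (Function('y')(l) = Add(Rational(9, 4), Mul(Rational(1, 4), Add(8, Mul(-1, l)))) = Add(Rational(9, 4), Add(2, Mul(Rational(-1, 4), l))) = Add(Rational(17, 4), Mul(Rational(-1, 4), l)))
Mul(Add(Function('j')(Mul(-1, Pow(1, -1)), -4), Mul(-2, Function('y')(-1))), -13) = Mul(Add(Mul(Mul(-1, Pow(1, -1)), Add(1, Mul(2, -4))), Mul(-2, Add(Rational(17, 4), Mul(Rational(-1, 4), -1)))), -13) = Mul(Add(Mul(Mul(-1, 1), Add(1, -8)), Mul(-2, Add(Rational(17, 4), Rational(1, 4)))), -13) = Mul(Add(Mul(-1, -7), Mul(-2, Rational(9, 2))), -13) = Mul(Add(7, -9), -13) = Mul(-2, -13) = 26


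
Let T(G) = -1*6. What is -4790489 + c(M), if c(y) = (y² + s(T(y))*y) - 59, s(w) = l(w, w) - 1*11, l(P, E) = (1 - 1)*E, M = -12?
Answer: -4790272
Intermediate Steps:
l(P, E) = 0 (l(P, E) = 0*E = 0)
T(G) = -6
s(w) = -11 (s(w) = 0 - 1*11 = 0 - 11 = -11)
c(y) = -59 + y² - 11*y (c(y) = (y² - 11*y) - 59 = -59 + y² - 11*y)
-4790489 + c(M) = -4790489 + (-59 + (-12)² - 11*(-12)) = -4790489 + (-59 + 144 + 132) = -4790489 + 217 = -4790272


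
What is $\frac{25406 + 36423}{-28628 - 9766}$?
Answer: $- \frac{61829}{38394} \approx -1.6104$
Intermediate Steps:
$\frac{25406 + 36423}{-28628 - 9766} = \frac{61829}{-28628 + \left(-19148 + 9382\right)} = \frac{61829}{-28628 - 9766} = \frac{61829}{-38394} = 61829 \left(- \frac{1}{38394}\right) = - \frac{61829}{38394}$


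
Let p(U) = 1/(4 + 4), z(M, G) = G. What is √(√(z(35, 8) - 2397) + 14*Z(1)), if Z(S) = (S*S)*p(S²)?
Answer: √(7 + 4*I*√2389)/2 ≈ 5.0328 + 4.8559*I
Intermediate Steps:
p(U) = ⅛ (p(U) = 1/8 = ⅛)
Z(S) = S²/8 (Z(S) = (S*S)*(⅛) = S²*(⅛) = S²/8)
√(√(z(35, 8) - 2397) + 14*Z(1)) = √(√(8 - 2397) + 14*((⅛)*1²)) = √(√(-2389) + 14*((⅛)*1)) = √(I*√2389 + 14*(⅛)) = √(I*√2389 + 7/4) = √(7/4 + I*√2389)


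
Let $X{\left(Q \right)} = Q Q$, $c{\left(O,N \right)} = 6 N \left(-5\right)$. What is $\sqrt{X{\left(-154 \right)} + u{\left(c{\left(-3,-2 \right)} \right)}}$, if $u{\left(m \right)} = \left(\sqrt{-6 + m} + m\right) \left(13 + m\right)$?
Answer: $\sqrt{28096 + 219 \sqrt{6}} \approx 169.21$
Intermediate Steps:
$c{\left(O,N \right)} = - 30 N$
$X{\left(Q \right)} = Q^{2}$
$u{\left(m \right)} = \left(13 + m\right) \left(m + \sqrt{-6 + m}\right)$ ($u{\left(m \right)} = \left(m + \sqrt{-6 + m}\right) \left(13 + m\right) = \left(13 + m\right) \left(m + \sqrt{-6 + m}\right)$)
$\sqrt{X{\left(-154 \right)} + u{\left(c{\left(-3,-2 \right)} \right)}} = \sqrt{\left(-154\right)^{2} + \left(\left(\left(-30\right) \left(-2\right)\right)^{2} + 13 \left(\left(-30\right) \left(-2\right)\right) + 13 \sqrt{-6 - -60} + \left(-30\right) \left(-2\right) \sqrt{-6 - -60}\right)} = \sqrt{23716 + \left(60^{2} + 13 \cdot 60 + 13 \sqrt{-6 + 60} + 60 \sqrt{-6 + 60}\right)} = \sqrt{23716 + \left(3600 + 780 + 13 \sqrt{54} + 60 \sqrt{54}\right)} = \sqrt{23716 + \left(3600 + 780 + 13 \cdot 3 \sqrt{6} + 60 \cdot 3 \sqrt{6}\right)} = \sqrt{23716 + \left(3600 + 780 + 39 \sqrt{6} + 180 \sqrt{6}\right)} = \sqrt{23716 + \left(4380 + 219 \sqrt{6}\right)} = \sqrt{28096 + 219 \sqrt{6}}$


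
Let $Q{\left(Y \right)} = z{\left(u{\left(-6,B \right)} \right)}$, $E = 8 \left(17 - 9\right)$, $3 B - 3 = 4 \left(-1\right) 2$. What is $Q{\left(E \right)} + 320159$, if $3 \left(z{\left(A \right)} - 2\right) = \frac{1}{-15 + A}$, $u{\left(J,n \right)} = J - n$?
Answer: $\frac{18569337}{58} \approx 3.2016 \cdot 10^{5}$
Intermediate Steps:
$B = - \frac{5}{3}$ ($B = 1 + \frac{4 \left(-1\right) 2}{3} = 1 + \frac{\left(-4\right) 2}{3} = 1 + \frac{1}{3} \left(-8\right) = 1 - \frac{8}{3} = - \frac{5}{3} \approx -1.6667$)
$z{\left(A \right)} = 2 + \frac{1}{3 \left(-15 + A\right)}$
$E = 64$ ($E = 8 \cdot 8 = 64$)
$Q{\left(Y \right)} = \frac{115}{58}$ ($Q{\left(Y \right)} = \frac{-89 + 6 \left(-6 - - \frac{5}{3}\right)}{3 \left(-15 - \frac{13}{3}\right)} = \frac{-89 + 6 \left(-6 + \frac{5}{3}\right)}{3 \left(-15 + \left(-6 + \frac{5}{3}\right)\right)} = \frac{-89 + 6 \left(- \frac{13}{3}\right)}{3 \left(-15 - \frac{13}{3}\right)} = \frac{-89 - 26}{3 \left(- \frac{58}{3}\right)} = \frac{1}{3} \left(- \frac{3}{58}\right) \left(-115\right) = \frac{115}{58}$)
$Q{\left(E \right)} + 320159 = \frac{115}{58} + 320159 = \frac{18569337}{58}$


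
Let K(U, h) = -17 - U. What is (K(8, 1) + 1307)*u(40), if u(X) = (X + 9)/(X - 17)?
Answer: 62818/23 ≈ 2731.2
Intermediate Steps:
u(X) = (9 + X)/(-17 + X)
(K(8, 1) + 1307)*u(40) = ((-17 - 1*8) + 1307)*((9 + 40)/(-17 + 40)) = ((-17 - 8) + 1307)*(49/23) = (-25 + 1307)*((1/23)*49) = 1282*(49/23) = 62818/23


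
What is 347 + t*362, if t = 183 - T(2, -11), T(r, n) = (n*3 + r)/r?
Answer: 72204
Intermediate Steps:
T(r, n) = (r + 3*n)/r (T(r, n) = (3*n + r)/r = (r + 3*n)/r)
t = 397/2 (t = 183 - (2 + 3*(-11))/2 = 183 - (2 - 33)/2 = 183 - (-31)/2 = 183 - 1*(-31/2) = 183 + 31/2 = 397/2 ≈ 198.50)
347 + t*362 = 347 + (397/2)*362 = 347 + 71857 = 72204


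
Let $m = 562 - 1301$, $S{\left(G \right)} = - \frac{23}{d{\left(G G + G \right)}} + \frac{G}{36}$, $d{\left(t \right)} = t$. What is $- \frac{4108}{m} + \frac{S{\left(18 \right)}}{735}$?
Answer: $\frac{516368666}{92881215} \approx 5.5594$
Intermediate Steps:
$S{\left(G \right)} = - \frac{23}{G + G^{2}} + \frac{G}{36}$ ($S{\left(G \right)} = - \frac{23}{G G + G} + \frac{G}{36} = - \frac{23}{G^{2} + G} + G \frac{1}{36} = - \frac{23}{G + G^{2}} + \frac{G}{36}$)
$m = -739$ ($m = 562 - 1301 = -739$)
$- \frac{4108}{m} + \frac{S{\left(18 \right)}}{735} = - \frac{4108}{-739} + \frac{\frac{1}{36} \cdot \frac{1}{18} \frac{1}{1 + 18} \left(-828 + 18^{2} \left(1 + 18\right)\right)}{735} = \left(-4108\right) \left(- \frac{1}{739}\right) + \frac{1}{36} \cdot \frac{1}{18} \cdot \frac{1}{19} \left(-828 + 324 \cdot 19\right) \frac{1}{735} = \frac{4108}{739} + \frac{1}{36} \cdot \frac{1}{18} \cdot \frac{1}{19} \left(-828 + 6156\right) \frac{1}{735} = \frac{4108}{739} + \frac{1}{36} \cdot \frac{1}{18} \cdot \frac{1}{19} \cdot 5328 \cdot \frac{1}{735} = \frac{4108}{739} + \frac{74}{171} \cdot \frac{1}{735} = \frac{4108}{739} + \frac{74}{125685} = \frac{516368666}{92881215}$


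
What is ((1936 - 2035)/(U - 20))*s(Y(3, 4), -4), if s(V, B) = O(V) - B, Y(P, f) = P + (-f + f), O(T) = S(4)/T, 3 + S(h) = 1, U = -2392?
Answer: 55/402 ≈ 0.13682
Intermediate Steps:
S(h) = -2 (S(h) = -3 + 1 = -2)
O(T) = -2/T
Y(P, f) = P (Y(P, f) = P + 0 = P)
s(V, B) = -B - 2/V (s(V, B) = -2/V - B = -B - 2/V)
((1936 - 2035)/(U - 20))*s(Y(3, 4), -4) = ((1936 - 2035)/(-2392 - 20))*(-1*(-4) - 2/3) = (-99/(-2412))*(4 - 2*1/3) = (-99*(-1/2412))*(4 - 2/3) = (11/268)*(10/3) = 55/402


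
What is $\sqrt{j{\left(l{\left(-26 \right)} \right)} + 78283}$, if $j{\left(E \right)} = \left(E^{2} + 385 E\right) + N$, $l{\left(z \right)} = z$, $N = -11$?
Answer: $\sqrt{68938} \approx 262.56$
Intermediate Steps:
$j{\left(E \right)} = -11 + E^{2} + 385 E$ ($j{\left(E \right)} = \left(E^{2} + 385 E\right) - 11 = -11 + E^{2} + 385 E$)
$\sqrt{j{\left(l{\left(-26 \right)} \right)} + 78283} = \sqrt{\left(-11 + \left(-26\right)^{2} + 385 \left(-26\right)\right) + 78283} = \sqrt{\left(-11 + 676 - 10010\right) + 78283} = \sqrt{-9345 + 78283} = \sqrt{68938}$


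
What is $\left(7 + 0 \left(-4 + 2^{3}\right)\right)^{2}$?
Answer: $49$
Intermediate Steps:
$\left(7 + 0 \left(-4 + 2^{3}\right)\right)^{2} = \left(7 + 0 \left(-4 + 8\right)\right)^{2} = \left(7 + 0 \cdot 4\right)^{2} = \left(7 + 0\right)^{2} = 7^{2} = 49$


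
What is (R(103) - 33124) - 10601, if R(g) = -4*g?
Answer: -44137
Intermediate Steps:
(R(103) - 33124) - 10601 = (-4*103 - 33124) - 10601 = (-412 - 33124) - 10601 = -33536 - 10601 = -44137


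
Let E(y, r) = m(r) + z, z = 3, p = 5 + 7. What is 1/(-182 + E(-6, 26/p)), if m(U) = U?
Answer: -6/1061 ≈ -0.0056550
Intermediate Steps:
p = 12
E(y, r) = 3 + r (E(y, r) = r + 3 = 3 + r)
1/(-182 + E(-6, 26/p)) = 1/(-182 + (3 + 26/12)) = 1/(-182 + (3 + 26*(1/12))) = 1/(-182 + (3 + 13/6)) = 1/(-182 + 31/6) = 1/(-1061/6) = -6/1061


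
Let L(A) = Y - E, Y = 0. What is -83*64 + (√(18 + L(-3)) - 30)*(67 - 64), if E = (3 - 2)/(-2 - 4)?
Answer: -5402 + √654/2 ≈ -5389.2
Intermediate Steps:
E = -⅙ (E = 1/(-6) = 1*(-⅙) = -⅙ ≈ -0.16667)
L(A) = ⅙ (L(A) = 0 - 1*(-⅙) = 0 + ⅙ = ⅙)
-83*64 + (√(18 + L(-3)) - 30)*(67 - 64) = -83*64 + (√(18 + ⅙) - 30)*(67 - 64) = -5312 + (√(109/6) - 30)*3 = -5312 + (√654/6 - 30)*3 = -5312 + (-30 + √654/6)*3 = -5312 + (-90 + √654/2) = -5402 + √654/2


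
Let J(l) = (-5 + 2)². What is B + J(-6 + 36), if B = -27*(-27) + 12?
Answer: 750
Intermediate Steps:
J(l) = 9 (J(l) = (-3)² = 9)
B = 741 (B = 729 + 12 = 741)
B + J(-6 + 36) = 741 + 9 = 750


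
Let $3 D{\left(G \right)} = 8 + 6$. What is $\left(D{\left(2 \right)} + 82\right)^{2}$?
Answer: $\frac{67600}{9} \approx 7511.1$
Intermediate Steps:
$D{\left(G \right)} = \frac{14}{3}$ ($D{\left(G \right)} = \frac{8 + 6}{3} = \frac{1}{3} \cdot 14 = \frac{14}{3}$)
$\left(D{\left(2 \right)} + 82\right)^{2} = \left(\frac{14}{3} + 82\right)^{2} = \left(\frac{260}{3}\right)^{2} = \frac{67600}{9}$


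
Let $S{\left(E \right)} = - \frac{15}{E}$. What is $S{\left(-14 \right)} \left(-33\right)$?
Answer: $- \frac{495}{14} \approx -35.357$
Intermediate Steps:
$S{\left(-14 \right)} \left(-33\right) = - \frac{15}{-14} \left(-33\right) = \left(-15\right) \left(- \frac{1}{14}\right) \left(-33\right) = \frac{15}{14} \left(-33\right) = - \frac{495}{14}$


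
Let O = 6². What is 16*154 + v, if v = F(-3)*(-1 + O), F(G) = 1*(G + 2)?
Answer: 2429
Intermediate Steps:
O = 36
F(G) = 2 + G (F(G) = 1*(2 + G) = 2 + G)
v = -35 (v = (2 - 3)*(-1 + 36) = -1*35 = -35)
16*154 + v = 16*154 - 35 = 2464 - 35 = 2429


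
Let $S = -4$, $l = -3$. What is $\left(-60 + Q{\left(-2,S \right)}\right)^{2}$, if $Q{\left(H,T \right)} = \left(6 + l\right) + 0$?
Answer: $3249$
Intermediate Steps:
$Q{\left(H,T \right)} = 3$ ($Q{\left(H,T \right)} = \left(6 - 3\right) + 0 = 3 + 0 = 3$)
$\left(-60 + Q{\left(-2,S \right)}\right)^{2} = \left(-60 + 3\right)^{2} = \left(-57\right)^{2} = 3249$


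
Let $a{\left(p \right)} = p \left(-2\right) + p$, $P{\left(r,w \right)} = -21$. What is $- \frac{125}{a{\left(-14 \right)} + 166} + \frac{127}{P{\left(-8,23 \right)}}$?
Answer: $- \frac{1699}{252} \approx -6.7421$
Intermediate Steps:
$a{\left(p \right)} = - p$ ($a{\left(p \right)} = - 2 p + p = - p$)
$- \frac{125}{a{\left(-14 \right)} + 166} + \frac{127}{P{\left(-8,23 \right)}} = - \frac{125}{\left(-1\right) \left(-14\right) + 166} + \frac{127}{-21} = - \frac{125}{14 + 166} + 127 \left(- \frac{1}{21}\right) = - \frac{125}{180} - \frac{127}{21} = \left(-125\right) \frac{1}{180} - \frac{127}{21} = - \frac{25}{36} - \frac{127}{21} = - \frac{1699}{252}$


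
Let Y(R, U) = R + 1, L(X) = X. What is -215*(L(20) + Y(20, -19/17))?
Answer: -8815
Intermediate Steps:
Y(R, U) = 1 + R
-215*(L(20) + Y(20, -19/17)) = -215*(20 + (1 + 20)) = -215*(20 + 21) = -215*41 = -8815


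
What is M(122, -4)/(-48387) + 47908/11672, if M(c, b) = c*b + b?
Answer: 193655585/47064422 ≈ 4.1147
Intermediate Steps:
M(c, b) = b + b*c (M(c, b) = b*c + b = b + b*c)
M(122, -4)/(-48387) + 47908/11672 = -4*(1 + 122)/(-48387) + 47908/11672 = -4*123*(-1/48387) + 47908*(1/11672) = -492*(-1/48387) + 11977/2918 = 164/16129 + 11977/2918 = 193655585/47064422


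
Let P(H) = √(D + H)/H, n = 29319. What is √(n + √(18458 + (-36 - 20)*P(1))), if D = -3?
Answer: √(29319 + √2*√(9229 - 28*I*√2)) ≈ 171.62 - 0.0009*I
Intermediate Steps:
P(H) = √(-3 + H)/H
√(n + √(18458 + (-36 - 20)*P(1))) = √(29319 + √(18458 + (-36 - 20)*(√(-3 + 1)/1))) = √(29319 + √(18458 - 56*√(-2))) = √(29319 + √(18458 - 56*I*√2))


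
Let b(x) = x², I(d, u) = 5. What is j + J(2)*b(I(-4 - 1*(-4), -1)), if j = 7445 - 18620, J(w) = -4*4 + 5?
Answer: -11450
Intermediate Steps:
J(w) = -11 (J(w) = -16 + 5 = -11)
j = -11175
j + J(2)*b(I(-4 - 1*(-4), -1)) = -11175 - 11*5² = -11175 - 11*25 = -11175 - 275 = -11450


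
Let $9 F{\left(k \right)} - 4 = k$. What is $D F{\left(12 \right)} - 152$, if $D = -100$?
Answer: $- \frac{2968}{9} \approx -329.78$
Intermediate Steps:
$F{\left(k \right)} = \frac{4}{9} + \frac{k}{9}$
$D F{\left(12 \right)} - 152 = - 100 \left(\frac{4}{9} + \frac{1}{9} \cdot 12\right) - 152 = - 100 \left(\frac{4}{9} + \frac{4}{3}\right) - 152 = \left(-100\right) \frac{16}{9} - 152 = - \frac{1600}{9} - 152 = - \frac{2968}{9}$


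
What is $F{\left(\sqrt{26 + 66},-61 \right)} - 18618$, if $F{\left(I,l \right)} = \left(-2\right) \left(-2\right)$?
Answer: $-18614$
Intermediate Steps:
$F{\left(I,l \right)} = 4$
$F{\left(\sqrt{26 + 66},-61 \right)} - 18618 = 4 - 18618 = -18614$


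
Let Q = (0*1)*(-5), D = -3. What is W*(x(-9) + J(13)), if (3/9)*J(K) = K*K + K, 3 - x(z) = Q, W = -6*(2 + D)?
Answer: 3294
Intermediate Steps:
Q = 0 (Q = 0*(-5) = 0)
W = 6 (W = -6*(2 - 3) = -6*(-1) = 6)
x(z) = 3 (x(z) = 3 - 1*0 = 3 + 0 = 3)
J(K) = 3*K + 3*K² (J(K) = 3*(K*K + K) = 3*(K² + K) = 3*(K + K²) = 3*K + 3*K²)
W*(x(-9) + J(13)) = 6*(3 + 3*13*(1 + 13)) = 6*(3 + 3*13*14) = 6*(3 + 546) = 6*549 = 3294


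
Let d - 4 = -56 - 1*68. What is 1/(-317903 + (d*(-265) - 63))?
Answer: -1/286166 ≈ -3.4945e-6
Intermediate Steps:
d = -120 (d = 4 + (-56 - 1*68) = 4 + (-56 - 68) = 4 - 124 = -120)
1/(-317903 + (d*(-265) - 63)) = 1/(-317903 + (-120*(-265) - 63)) = 1/(-317903 + (31800 - 63)) = 1/(-317903 + 31737) = 1/(-286166) = -1/286166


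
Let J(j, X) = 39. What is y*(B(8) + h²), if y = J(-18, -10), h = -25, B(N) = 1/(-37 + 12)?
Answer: 609336/25 ≈ 24373.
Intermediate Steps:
B(N) = -1/25 (B(N) = 1/(-25) = -1/25)
y = 39
y*(B(8) + h²) = 39*(-1/25 + (-25)²) = 39*(-1/25 + 625) = 39*(15624/25) = 609336/25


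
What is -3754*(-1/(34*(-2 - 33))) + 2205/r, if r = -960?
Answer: -207593/38080 ≈ -5.4515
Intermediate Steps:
-3754*(-1/(34*(-2 - 33))) + 2205/r = -3754*(-1/(34*(-2 - 33))) + 2205/(-960) = -3754/((-34*(-35))) + 2205*(-1/960) = -3754/1190 - 147/64 = -3754*1/1190 - 147/64 = -1877/595 - 147/64 = -207593/38080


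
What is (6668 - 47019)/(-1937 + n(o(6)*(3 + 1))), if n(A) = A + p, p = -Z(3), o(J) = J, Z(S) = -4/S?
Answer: 121053/5735 ≈ 21.108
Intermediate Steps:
p = 4/3 (p = -(-4)/3 = -1*(-4/3) = 4/3 ≈ 1.3333)
n(A) = 4/3 + A (n(A) = A + 4/3 = 4/3 + A)
(6668 - 47019)/(-1937 + n(o(6)*(3 + 1))) = (6668 - 47019)/(-1937 + (4/3 + 6*(3 + 1))) = -40351/(-1937 + (4/3 + 6*4)) = -40351/(-1937 + (4/3 + 24)) = -40351/(-1937 + 76/3) = -40351/(-5735/3) = -40351*(-3/5735) = 121053/5735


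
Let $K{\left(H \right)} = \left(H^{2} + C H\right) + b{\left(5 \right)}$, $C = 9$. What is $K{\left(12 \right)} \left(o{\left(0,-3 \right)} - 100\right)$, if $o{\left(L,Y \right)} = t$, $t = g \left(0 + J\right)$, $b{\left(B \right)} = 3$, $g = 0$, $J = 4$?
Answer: $-25500$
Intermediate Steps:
$K{\left(H \right)} = 3 + H^{2} + 9 H$ ($K{\left(H \right)} = \left(H^{2} + 9 H\right) + 3 = 3 + H^{2} + 9 H$)
$t = 0$ ($t = 0 \left(0 + 4\right) = 0 \cdot 4 = 0$)
$o{\left(L,Y \right)} = 0$
$K{\left(12 \right)} \left(o{\left(0,-3 \right)} - 100\right) = \left(3 + 12^{2} + 9 \cdot 12\right) \left(0 - 100\right) = \left(3 + 144 + 108\right) \left(-100\right) = 255 \left(-100\right) = -25500$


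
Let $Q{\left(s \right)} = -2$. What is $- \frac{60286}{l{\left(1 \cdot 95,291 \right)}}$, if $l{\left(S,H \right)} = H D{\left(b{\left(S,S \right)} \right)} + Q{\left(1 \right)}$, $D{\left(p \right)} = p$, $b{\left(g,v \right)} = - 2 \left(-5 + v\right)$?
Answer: $\frac{30143}{26191} \approx 1.1509$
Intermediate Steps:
$b{\left(g,v \right)} = 10 - 2 v$
$l{\left(S,H \right)} = -2 + H \left(10 - 2 S\right)$ ($l{\left(S,H \right)} = H \left(10 - 2 S\right) - 2 = -2 + H \left(10 - 2 S\right)$)
$- \frac{60286}{l{\left(1 \cdot 95,291 \right)}} = - \frac{60286}{-2 - 582 \left(-5 + 1 \cdot 95\right)} = - \frac{60286}{-2 - 582 \left(-5 + 95\right)} = - \frac{60286}{-2 - 582 \cdot 90} = - \frac{60286}{-2 - 52380} = - \frac{60286}{-52382} = \left(-60286\right) \left(- \frac{1}{52382}\right) = \frac{30143}{26191}$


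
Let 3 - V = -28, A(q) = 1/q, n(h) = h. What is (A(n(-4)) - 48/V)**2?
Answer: 49729/15376 ≈ 3.2342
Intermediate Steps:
V = 31 (V = 3 - 1*(-28) = 3 + 28 = 31)
(A(n(-4)) - 48/V)**2 = (1/(-4) - 48/31)**2 = (-1/4 - 48*1/31)**2 = (-1/4 - 48/31)**2 = (-223/124)**2 = 49729/15376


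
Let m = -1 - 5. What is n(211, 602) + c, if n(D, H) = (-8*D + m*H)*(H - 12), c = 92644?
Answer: -3034356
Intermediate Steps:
m = -6
n(D, H) = (-12 + H)*(-8*D - 6*H) (n(D, H) = (-8*D - 6*H)*(H - 12) = (-8*D - 6*H)*(-12 + H) = (-12 + H)*(-8*D - 6*H))
n(211, 602) + c = (-6*602² + 72*602 + 96*211 - 8*211*602) + 92644 = (-6*362404 + 43344 + 20256 - 1016176) + 92644 = (-2174424 + 43344 + 20256 - 1016176) + 92644 = -3127000 + 92644 = -3034356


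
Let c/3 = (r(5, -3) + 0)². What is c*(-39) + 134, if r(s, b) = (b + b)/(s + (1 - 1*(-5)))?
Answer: 12002/121 ≈ 99.190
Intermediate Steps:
r(s, b) = 2*b/(6 + s) (r(s, b) = (2*b)/(s + (1 + 5)) = (2*b)/(s + 6) = (2*b)/(6 + s) = 2*b/(6 + s))
c = 108/121 (c = 3*(2*(-3)/(6 + 5) + 0)² = 3*(2*(-3)/11 + 0)² = 3*(2*(-3)*(1/11) + 0)² = 3*(-6/11 + 0)² = 3*(-6/11)² = 3*(36/121) = 108/121 ≈ 0.89256)
c*(-39) + 134 = (108/121)*(-39) + 134 = -4212/121 + 134 = 12002/121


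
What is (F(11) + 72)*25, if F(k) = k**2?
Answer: 4825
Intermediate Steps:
(F(11) + 72)*25 = (11**2 + 72)*25 = (121 + 72)*25 = 193*25 = 4825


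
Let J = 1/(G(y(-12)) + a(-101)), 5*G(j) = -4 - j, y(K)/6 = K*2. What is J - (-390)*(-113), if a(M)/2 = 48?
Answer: -5464679/124 ≈ -44070.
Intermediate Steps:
a(M) = 96 (a(M) = 2*48 = 96)
y(K) = 12*K (y(K) = 6*(K*2) = 6*(2*K) = 12*K)
G(j) = -⅘ - j/5 (G(j) = (-4 - j)/5 = -⅘ - j/5)
J = 1/124 (J = 1/((-⅘ - 12*(-12)/5) + 96) = 1/((-⅘ - ⅕*(-144)) + 96) = 1/((-⅘ + 144/5) + 96) = 1/(28 + 96) = 1/124 ≈ 0.0080645)
J - (-390)*(-113) = 1/124 - (-390)*(-113) = 1/124 - 1*44070 = 1/124 - 44070 = -5464679/124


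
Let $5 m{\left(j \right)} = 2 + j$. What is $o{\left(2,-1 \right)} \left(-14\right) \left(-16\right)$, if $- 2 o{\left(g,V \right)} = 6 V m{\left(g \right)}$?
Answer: $\frac{2688}{5} \approx 537.6$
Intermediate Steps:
$m{\left(j \right)} = \frac{2}{5} + \frac{j}{5}$ ($m{\left(j \right)} = \frac{2 + j}{5} = \frac{2}{5} + \frac{j}{5}$)
$o{\left(g,V \right)} = - 3 V \left(\frac{2}{5} + \frac{g}{5}\right)$ ($o{\left(g,V \right)} = - \frac{6 V \left(\frac{2}{5} + \frac{g}{5}\right)}{2} = - 3 V \left(\frac{2}{5} + \frac{g}{5}\right)$)
$o{\left(2,-1 \right)} \left(-14\right) \left(-16\right) = \left(- \frac{3}{5}\right) \left(-1\right) \left(2 + 2\right) \left(-14\right) \left(-16\right) = \left(- \frac{3}{5}\right) \left(-1\right) 4 \left(-14\right) \left(-16\right) = \frac{12}{5} \left(-14\right) \left(-16\right) = \left(- \frac{168}{5}\right) \left(-16\right) = \frac{2688}{5}$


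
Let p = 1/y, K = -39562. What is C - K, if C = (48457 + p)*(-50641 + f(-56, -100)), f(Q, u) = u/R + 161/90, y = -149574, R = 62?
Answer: -1024025087289676463/417311460 ≈ -2.4539e+9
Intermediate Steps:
p = -1/149574 (p = 1/(-149574) = -1/149574 ≈ -6.6857e-6)
f(Q, u) = 161/90 + u/62 (f(Q, u) = u/62 + 161/90 = 161/90 + u/62)
C = -1024041596965656983/417311460 (C = (48457 - 1/149574)*(-50641 + (161/90 + (1/62)*(-100))) = 7247907317*(-50641 + (161/90 - 50/31))/149574 = 7247907317*(-50641 + 491/2790)/149574 = (7247907317/149574)*(-141287899/2790) = -1024041596965656983/417311460 ≈ -2.4539e+9)
C - K = -1024041596965656983/417311460 - 1*(-39562) = -1024041596965656983/417311460 + 39562 = -1024025087289676463/417311460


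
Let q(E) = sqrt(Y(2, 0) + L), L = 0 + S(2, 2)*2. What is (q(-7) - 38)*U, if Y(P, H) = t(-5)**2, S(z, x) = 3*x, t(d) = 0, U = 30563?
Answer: -1161394 + 61126*sqrt(3) ≈ -1.0555e+6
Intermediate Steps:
Y(P, H) = 0 (Y(P, H) = 0**2 = 0)
L = 12 (L = 0 + (3*2)*2 = 0 + 6*2 = 0 + 12 = 12)
q(E) = 2*sqrt(3) (q(E) = sqrt(0 + 12) = sqrt(12) = 2*sqrt(3))
(q(-7) - 38)*U = (2*sqrt(3) - 38)*30563 = (-38 + 2*sqrt(3))*30563 = -1161394 + 61126*sqrt(3)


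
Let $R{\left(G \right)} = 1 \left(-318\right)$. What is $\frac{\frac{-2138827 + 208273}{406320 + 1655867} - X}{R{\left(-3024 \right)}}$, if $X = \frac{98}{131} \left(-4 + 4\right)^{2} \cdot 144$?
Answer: $\frac{321759}{109295911} \approx 0.0029439$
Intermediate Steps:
$R{\left(G \right)} = -318$
$X = 0$ ($X = 98 \cdot \frac{1}{131} \cdot 0^{2} \cdot 144 = \frac{98}{131} \cdot 0 \cdot 144 = 0 \cdot 144 = 0$)
$\frac{\frac{-2138827 + 208273}{406320 + 1655867} - X}{R{\left(-3024 \right)}} = \frac{\frac{-2138827 + 208273}{406320 + 1655867} - 0}{-318} = \left(- \frac{1930554}{2062187} + 0\right) \left(- \frac{1}{318}\right) = \left(- \frac{1930554}{2062187}\right) \left(- \frac{1}{318}\right) = \frac{321759}{109295911}$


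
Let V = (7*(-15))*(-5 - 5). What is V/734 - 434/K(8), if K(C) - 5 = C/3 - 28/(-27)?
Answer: -4177131/86245 ≈ -48.433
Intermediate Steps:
K(C) = 163/27 + C/3 (K(C) = 5 + (C/3 - 28/(-27)) = 5 + (C*(⅓) - 28*(-1/27)) = 5 + (C/3 + 28/27) = 5 + (28/27 + C/3) = 163/27 + C/3)
V = 1050 (V = -105*(-10) = 1050)
V/734 - 434/K(8) = 1050/734 - 434/(163/27 + (⅓)*8) = 1050*(1/734) - 434/(163/27 + 8/3) = 525/367 - 434/235/27 = 525/367 - 434*27/235 = 525/367 - 11718/235 = -4177131/86245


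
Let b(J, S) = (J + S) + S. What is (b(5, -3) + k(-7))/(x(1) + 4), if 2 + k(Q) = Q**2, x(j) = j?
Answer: 46/5 ≈ 9.2000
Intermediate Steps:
b(J, S) = J + 2*S
k(Q) = -2 + Q**2
(b(5, -3) + k(-7))/(x(1) + 4) = ((5 + 2*(-3)) + (-2 + (-7)**2))/(1 + 4) = ((5 - 6) + (-2 + 49))/5 = (-1 + 47)/5 = (1/5)*46 = 46/5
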